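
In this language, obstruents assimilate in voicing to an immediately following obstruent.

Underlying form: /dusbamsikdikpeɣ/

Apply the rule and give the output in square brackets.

/s/ before /b/ (voiced) → [z]
/k/ before /d/ (voiced) → [g]

[duzbamsigdikpeɣ]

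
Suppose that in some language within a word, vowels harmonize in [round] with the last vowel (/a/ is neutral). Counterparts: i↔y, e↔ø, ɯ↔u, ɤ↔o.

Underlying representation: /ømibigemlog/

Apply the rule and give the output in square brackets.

/i/ harmonizes with /o/ ([+round]) → [y]
/i/ harmonizes with /o/ ([+round]) → [y]
/e/ harmonizes with /o/ ([+round]) → [ø]

[ømybygømlog]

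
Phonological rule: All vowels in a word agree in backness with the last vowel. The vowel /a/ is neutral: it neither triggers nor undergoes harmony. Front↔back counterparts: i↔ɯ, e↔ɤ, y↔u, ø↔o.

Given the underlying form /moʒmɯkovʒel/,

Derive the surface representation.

[møʒmikøvʒel]

/o/ harmonizes with /e/ ([-back]) → [ø]
/ɯ/ harmonizes with /e/ ([-back]) → [i]
/o/ harmonizes with /e/ ([-back]) → [ø]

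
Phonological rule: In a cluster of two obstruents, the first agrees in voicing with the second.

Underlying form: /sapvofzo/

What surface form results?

[sabvovzo]

/p/ before /v/ (voiced) → [b]
/f/ before /z/ (voiced) → [v]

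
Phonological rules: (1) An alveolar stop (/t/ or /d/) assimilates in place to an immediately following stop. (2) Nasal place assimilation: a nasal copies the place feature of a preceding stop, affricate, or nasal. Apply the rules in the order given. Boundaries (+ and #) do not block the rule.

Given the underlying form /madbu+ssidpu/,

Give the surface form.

[mabbu+ssibpu]

Rule 1: /d/ before /b/ (labial) → [b]
Rule 1: /d/ before /p/ (labial) → [b]
After rule 1: mabbu+ssibpu
Rule 2: no segment meets the rule's conditions; no change.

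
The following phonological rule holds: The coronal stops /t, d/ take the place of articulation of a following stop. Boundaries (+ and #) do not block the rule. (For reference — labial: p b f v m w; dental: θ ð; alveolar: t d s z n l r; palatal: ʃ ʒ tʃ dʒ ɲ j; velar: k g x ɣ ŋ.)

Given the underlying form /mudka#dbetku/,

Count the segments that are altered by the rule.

/d/ before /k/ (velar) → [g]
/d/ before /b/ (labial) → [b]
/t/ before /k/ (velar) → [k]
3 segments change.

3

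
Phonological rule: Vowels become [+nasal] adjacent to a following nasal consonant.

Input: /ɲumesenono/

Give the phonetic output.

[ɲũmesẽnõno]

/u/ before nasal /m/ → [ũ]
/e/ before nasal /n/ → [ẽ]
/o/ before nasal /n/ → [õ]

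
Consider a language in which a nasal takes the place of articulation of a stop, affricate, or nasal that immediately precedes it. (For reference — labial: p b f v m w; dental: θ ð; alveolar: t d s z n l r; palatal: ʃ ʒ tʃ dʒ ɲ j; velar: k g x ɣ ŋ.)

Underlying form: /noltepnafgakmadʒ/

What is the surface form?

[noltepmafgakŋadʒ]

/n/ after /p/ (labial) → [m]
/m/ after /k/ (velar) → [ŋ]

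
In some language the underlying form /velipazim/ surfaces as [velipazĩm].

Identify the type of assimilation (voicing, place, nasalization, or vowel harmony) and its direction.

nasalization, regressive

/i/→[ĩ].
Each target copies a feature from the following segment, so the direction is regressive.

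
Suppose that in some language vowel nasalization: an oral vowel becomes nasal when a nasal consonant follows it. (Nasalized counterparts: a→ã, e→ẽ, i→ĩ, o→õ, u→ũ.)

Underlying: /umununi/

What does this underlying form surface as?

/u/ before nasal /m/ → [ũ]
/u/ before nasal /n/ → [ũ]
/u/ before nasal /n/ → [ũ]

[ũmũnũni]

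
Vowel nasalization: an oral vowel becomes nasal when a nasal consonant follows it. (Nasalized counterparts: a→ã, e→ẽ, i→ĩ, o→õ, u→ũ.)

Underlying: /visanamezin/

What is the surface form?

[visãnãmezĩn]

/a/ before nasal /n/ → [ã]
/a/ before nasal /m/ → [ã]
/i/ before nasal /n/ → [ĩ]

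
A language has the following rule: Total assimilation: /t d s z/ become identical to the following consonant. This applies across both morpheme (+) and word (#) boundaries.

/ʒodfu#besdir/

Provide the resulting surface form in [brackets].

/d/ before /f/ → [f] (total assimilation)
/s/ before /d/ → [d] (total assimilation)

[ʒoffu#beddir]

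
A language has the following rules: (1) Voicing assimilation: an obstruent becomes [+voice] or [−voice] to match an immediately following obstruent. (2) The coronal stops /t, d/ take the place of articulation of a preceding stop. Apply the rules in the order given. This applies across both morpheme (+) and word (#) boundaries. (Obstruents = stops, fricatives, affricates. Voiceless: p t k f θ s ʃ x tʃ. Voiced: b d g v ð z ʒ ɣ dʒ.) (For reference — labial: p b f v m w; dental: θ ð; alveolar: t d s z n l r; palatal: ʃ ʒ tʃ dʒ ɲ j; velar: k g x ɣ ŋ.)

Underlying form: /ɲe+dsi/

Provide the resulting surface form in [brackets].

Rule 1: /d/ before /s/ (voiceless) → [t]
After rule 1: ɲe+tsi
Rule 2: no segment meets the rule's conditions; no change.

[ɲe+tsi]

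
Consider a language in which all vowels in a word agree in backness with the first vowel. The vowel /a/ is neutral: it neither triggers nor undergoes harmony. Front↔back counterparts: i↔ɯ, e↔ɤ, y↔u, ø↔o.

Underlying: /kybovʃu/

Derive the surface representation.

/o/ harmonizes with /y/ ([-back]) → [ø]
/u/ harmonizes with /y/ ([-back]) → [y]

[kybøvʃy]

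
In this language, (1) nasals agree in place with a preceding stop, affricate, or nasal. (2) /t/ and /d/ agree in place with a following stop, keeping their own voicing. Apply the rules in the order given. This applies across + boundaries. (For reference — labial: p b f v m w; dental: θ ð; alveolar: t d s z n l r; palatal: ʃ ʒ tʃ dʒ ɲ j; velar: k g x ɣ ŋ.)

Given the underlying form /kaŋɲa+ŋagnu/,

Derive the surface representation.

Rule 1: /ɲ/ after /ŋ/ (velar) → [ŋ]
Rule 1: /n/ after /g/ (velar) → [ŋ]
After rule 1: kaŋŋa+ŋagŋu
Rule 2: no segment meets the rule's conditions; no change.

[kaŋŋa+ŋagŋu]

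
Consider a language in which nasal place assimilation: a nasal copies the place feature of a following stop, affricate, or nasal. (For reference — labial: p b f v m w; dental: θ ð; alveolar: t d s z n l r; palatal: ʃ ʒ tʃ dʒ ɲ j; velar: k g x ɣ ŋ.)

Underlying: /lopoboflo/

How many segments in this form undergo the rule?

0

No segment meets the rule's conditions.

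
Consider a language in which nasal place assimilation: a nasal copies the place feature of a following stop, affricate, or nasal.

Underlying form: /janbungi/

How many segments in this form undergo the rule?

2

/n/ before /b/ (labial) → [m]
/n/ before /g/ (velar) → [ŋ]
2 segments change.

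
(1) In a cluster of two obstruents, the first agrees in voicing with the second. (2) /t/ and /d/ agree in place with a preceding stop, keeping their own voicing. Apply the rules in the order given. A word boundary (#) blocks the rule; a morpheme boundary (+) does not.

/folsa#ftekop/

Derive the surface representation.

[folsa#ftekop]

Rule 1: no segment meets the rule's conditions; no change.
After rule 1: folsa#ftekop
Rule 2: no segment meets the rule's conditions; no change.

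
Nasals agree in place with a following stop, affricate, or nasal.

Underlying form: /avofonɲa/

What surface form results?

/n/ before /ɲ/ (palatal) → [ɲ]

[avofoɲɲa]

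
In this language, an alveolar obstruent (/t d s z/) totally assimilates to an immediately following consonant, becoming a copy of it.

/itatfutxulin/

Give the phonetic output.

[itaffuxxulin]

/t/ before /f/ → [f] (total assimilation)
/t/ before /x/ → [x] (total assimilation)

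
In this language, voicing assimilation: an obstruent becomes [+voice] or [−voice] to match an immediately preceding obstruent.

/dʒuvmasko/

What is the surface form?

no segment meets the rule's conditions; no change.

[dʒuvmasko]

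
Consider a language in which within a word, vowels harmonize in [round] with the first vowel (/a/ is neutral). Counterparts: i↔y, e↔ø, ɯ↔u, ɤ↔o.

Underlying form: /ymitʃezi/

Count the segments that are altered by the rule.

3

/i/ harmonizes with /y/ ([+round]) → [y]
/e/ harmonizes with /y/ ([+round]) → [ø]
/i/ harmonizes with /y/ ([+round]) → [y]
3 segments change.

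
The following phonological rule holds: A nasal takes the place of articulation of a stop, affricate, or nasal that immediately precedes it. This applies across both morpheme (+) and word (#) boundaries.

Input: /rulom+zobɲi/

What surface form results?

/ɲ/ after /b/ (labial) → [m]

[rulom+zobmi]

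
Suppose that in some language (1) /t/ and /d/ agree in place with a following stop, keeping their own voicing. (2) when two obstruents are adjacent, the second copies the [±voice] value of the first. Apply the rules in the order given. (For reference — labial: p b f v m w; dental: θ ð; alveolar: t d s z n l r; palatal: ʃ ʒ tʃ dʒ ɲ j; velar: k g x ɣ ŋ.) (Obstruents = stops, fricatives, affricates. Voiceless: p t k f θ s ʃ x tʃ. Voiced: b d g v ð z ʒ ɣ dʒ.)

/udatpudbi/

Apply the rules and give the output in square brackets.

Rule 1: /t/ before /p/ (labial) → [p]
Rule 1: /d/ before /b/ (labial) → [b]
After rule 1: udappubbi
Rule 2: no segment meets the rule's conditions; no change.

[udappubbi]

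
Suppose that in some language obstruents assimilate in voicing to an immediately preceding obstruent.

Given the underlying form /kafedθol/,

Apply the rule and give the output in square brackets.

/θ/ after /d/ (voiced) → [ð]

[kafedðol]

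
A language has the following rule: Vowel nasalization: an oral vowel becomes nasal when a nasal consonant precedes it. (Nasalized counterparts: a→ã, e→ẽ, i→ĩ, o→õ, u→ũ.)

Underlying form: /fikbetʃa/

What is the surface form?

no segment meets the rule's conditions; no change.

[fikbetʃa]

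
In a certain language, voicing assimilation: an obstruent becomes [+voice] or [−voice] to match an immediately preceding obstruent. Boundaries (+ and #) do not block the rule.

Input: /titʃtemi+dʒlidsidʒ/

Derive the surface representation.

[titʃtemi+dʒlidzidʒ]

/s/ after /d/ (voiced) → [z]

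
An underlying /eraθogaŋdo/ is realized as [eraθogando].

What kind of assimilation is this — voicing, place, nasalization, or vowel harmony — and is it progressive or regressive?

place assimilation, regressive

/ŋ/→[n].
Each target copies a feature from the following segment, so the direction is regressive.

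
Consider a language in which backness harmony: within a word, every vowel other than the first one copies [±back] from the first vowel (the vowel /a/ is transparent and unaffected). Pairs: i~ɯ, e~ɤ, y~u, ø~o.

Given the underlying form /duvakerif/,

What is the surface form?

/e/ harmonizes with /u/ ([+back]) → [ɤ]
/i/ harmonizes with /u/ ([+back]) → [ɯ]

[duvakɤrɯf]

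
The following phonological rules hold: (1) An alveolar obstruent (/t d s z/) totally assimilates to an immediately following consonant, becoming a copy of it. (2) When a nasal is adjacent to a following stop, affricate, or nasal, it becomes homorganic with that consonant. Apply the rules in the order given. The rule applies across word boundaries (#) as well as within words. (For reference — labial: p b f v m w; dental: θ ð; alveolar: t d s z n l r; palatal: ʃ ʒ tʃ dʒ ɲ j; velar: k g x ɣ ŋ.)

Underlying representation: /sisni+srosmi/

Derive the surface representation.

Rule 1: /s/ before /n/ → [n] (total assimilation)
Rule 1: /s/ before /r/ → [r] (total assimilation)
Rule 1: /s/ before /m/ → [m] (total assimilation)
After rule 1: sinni+rrommi
Rule 2: no segment meets the rule's conditions; no change.

[sinni+rrommi]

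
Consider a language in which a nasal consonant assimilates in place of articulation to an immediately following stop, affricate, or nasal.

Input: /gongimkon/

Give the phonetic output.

[goŋgiŋkon]

/n/ before /g/ (velar) → [ŋ]
/m/ before /k/ (velar) → [ŋ]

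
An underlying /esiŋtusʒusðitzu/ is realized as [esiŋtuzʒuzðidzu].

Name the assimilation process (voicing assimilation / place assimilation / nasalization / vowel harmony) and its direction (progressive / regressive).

/s/→[z] /s/→[z] /t/→[d].
Each target copies a feature from the following segment, so the direction is regressive.

voicing assimilation, regressive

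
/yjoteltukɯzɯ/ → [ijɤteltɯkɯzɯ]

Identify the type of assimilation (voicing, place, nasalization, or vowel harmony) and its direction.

/y/→[i] /o/→[ɤ] /u/→[ɯ].
Vowels agree with the last vowel, so the harmony is regressive.

vowel harmony, regressive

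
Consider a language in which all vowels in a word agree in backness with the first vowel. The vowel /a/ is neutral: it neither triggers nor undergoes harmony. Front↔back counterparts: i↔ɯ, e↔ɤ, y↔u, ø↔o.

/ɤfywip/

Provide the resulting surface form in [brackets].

[ɤfuwɯp]

/y/ harmonizes with /ɤ/ ([+back]) → [u]
/i/ harmonizes with /ɤ/ ([+back]) → [ɯ]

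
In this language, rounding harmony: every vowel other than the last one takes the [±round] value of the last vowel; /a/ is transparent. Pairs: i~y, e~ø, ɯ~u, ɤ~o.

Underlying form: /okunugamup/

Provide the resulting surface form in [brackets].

no segment meets the rule's conditions; no change.

[okunugamup]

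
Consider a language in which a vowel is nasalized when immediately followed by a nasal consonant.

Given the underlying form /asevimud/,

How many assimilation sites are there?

/i/ before nasal /m/ → [ĩ]
1 segment changes.

1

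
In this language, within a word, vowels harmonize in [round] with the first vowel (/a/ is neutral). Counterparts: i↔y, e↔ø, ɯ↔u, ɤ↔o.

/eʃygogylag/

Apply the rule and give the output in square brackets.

[eʃigɤgilag]

/y/ harmonizes with /e/ ([-round]) → [i]
/o/ harmonizes with /e/ ([-round]) → [ɤ]
/y/ harmonizes with /e/ ([-round]) → [i]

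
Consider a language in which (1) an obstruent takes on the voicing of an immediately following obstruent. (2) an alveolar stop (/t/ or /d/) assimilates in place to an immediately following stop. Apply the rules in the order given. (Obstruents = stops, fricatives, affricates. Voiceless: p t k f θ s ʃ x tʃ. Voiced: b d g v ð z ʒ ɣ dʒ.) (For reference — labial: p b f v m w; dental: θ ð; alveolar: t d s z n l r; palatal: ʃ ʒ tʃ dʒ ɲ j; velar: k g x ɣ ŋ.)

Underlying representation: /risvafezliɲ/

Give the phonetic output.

Rule 1: /s/ before /v/ (voiced) → [z]
After rule 1: rizvafezliɲ
Rule 2: no segment meets the rule's conditions; no change.

[rizvafezliɲ]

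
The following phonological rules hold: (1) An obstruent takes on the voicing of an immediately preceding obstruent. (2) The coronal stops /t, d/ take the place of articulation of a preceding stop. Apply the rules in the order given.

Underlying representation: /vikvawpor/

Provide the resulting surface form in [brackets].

[vikfawpor]

Rule 1: /v/ after /k/ (voiceless) → [f]
After rule 1: vikfawpor
Rule 2: no segment meets the rule's conditions; no change.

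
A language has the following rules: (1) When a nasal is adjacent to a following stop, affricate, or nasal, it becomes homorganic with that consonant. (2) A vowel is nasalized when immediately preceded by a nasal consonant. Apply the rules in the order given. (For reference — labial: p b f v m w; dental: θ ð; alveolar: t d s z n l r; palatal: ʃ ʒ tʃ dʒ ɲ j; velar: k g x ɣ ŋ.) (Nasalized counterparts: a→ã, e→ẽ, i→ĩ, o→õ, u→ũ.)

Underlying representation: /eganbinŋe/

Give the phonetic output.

[egambiŋŋẽ]

Rule 1: /n/ before /b/ (labial) → [m]
Rule 1: /n/ before /ŋ/ (velar) → [ŋ]
After rule 1: egambiŋŋe
Rule 2: /e/ after nasal /ŋ/ → [ẽ]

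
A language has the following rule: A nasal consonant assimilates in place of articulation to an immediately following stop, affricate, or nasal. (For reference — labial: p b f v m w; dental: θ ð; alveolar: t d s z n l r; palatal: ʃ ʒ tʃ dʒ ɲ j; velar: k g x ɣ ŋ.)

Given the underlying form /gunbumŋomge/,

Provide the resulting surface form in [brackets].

/n/ before /b/ (labial) → [m]
/m/ before /ŋ/ (velar) → [ŋ]
/m/ before /g/ (velar) → [ŋ]

[gumbuŋŋoŋge]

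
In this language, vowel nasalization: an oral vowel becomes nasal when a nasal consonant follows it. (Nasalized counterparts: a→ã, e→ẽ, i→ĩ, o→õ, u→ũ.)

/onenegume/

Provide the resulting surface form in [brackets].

/o/ before nasal /n/ → [õ]
/e/ before nasal /n/ → [ẽ]
/u/ before nasal /m/ → [ũ]

[õnẽnegũme]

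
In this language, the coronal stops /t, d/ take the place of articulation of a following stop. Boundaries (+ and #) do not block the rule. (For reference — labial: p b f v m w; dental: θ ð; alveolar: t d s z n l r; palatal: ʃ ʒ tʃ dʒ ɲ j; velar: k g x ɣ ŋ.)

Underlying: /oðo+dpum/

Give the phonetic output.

[oðo+bpum]

/d/ before /p/ (labial) → [b]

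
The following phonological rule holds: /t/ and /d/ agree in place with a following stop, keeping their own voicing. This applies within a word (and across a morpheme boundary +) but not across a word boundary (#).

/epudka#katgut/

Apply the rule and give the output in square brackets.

/d/ before /k/ (velar) → [g]
/t/ before /g/ (velar) → [k]

[epugka#kakgut]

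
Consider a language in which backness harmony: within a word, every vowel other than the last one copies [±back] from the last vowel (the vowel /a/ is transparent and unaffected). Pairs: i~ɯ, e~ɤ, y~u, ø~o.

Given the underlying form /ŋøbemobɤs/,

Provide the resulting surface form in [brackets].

/ø/ harmonizes with /ɤ/ ([+back]) → [o]
/e/ harmonizes with /ɤ/ ([+back]) → [ɤ]

[ŋobɤmobɤs]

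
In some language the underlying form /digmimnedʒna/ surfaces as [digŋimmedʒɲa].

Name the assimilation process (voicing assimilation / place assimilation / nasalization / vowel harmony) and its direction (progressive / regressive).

place assimilation, progressive

/m/→[ŋ] /n/→[m] /n/→[ɲ].
Each target copies a feature from the preceding segment, so the direction is progressive.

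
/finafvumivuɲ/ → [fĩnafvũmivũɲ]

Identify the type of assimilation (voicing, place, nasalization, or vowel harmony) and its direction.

nasalization, regressive

/i/→[ĩ] /u/→[ũ] /u/→[ũ].
Each target copies a feature from the following segment, so the direction is regressive.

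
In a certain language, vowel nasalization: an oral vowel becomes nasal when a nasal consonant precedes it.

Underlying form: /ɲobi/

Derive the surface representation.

/o/ after nasal /ɲ/ → [õ]

[ɲõbi]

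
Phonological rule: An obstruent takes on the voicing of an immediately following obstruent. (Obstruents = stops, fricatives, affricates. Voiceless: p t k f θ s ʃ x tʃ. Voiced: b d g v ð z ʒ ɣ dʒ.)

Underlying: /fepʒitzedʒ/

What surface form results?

/p/ before /ʒ/ (voiced) → [b]
/t/ before /z/ (voiced) → [d]

[febʒidzedʒ]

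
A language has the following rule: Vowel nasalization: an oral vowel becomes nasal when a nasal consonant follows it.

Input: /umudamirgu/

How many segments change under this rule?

2

/u/ before nasal /m/ → [ũ]
/a/ before nasal /m/ → [ã]
2 segments change.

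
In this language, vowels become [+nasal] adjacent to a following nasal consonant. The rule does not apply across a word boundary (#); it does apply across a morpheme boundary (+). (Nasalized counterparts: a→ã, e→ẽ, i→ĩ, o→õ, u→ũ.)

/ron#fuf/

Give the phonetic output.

[rõn#fuf]

/o/ before nasal /n/ → [õ]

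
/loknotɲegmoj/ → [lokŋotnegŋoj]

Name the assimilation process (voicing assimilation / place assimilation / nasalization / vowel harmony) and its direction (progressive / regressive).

place assimilation, progressive

/n/→[ŋ] /ɲ/→[n] /m/→[ŋ].
Each target copies a feature from the preceding segment, so the direction is progressive.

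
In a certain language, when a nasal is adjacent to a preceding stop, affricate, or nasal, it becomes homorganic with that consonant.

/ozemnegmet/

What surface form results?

[ozemmegŋet]

/n/ after /m/ (labial) → [m]
/m/ after /g/ (velar) → [ŋ]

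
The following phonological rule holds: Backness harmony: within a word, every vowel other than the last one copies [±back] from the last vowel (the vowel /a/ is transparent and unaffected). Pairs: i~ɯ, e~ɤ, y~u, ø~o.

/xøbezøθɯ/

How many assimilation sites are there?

/ø/ harmonizes with /ɯ/ ([+back]) → [o]
/e/ harmonizes with /ɯ/ ([+back]) → [ɤ]
/ø/ harmonizes with /ɯ/ ([+back]) → [o]
3 segments change.

3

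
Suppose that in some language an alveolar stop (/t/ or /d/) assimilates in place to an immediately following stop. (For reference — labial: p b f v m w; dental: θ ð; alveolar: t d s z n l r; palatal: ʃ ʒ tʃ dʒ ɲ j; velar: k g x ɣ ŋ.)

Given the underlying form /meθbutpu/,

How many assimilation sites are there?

1

/t/ before /p/ (labial) → [p]
1 segment changes.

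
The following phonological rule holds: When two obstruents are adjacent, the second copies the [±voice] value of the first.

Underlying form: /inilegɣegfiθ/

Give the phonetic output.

[inilegɣegviθ]

/f/ after /g/ (voiced) → [v]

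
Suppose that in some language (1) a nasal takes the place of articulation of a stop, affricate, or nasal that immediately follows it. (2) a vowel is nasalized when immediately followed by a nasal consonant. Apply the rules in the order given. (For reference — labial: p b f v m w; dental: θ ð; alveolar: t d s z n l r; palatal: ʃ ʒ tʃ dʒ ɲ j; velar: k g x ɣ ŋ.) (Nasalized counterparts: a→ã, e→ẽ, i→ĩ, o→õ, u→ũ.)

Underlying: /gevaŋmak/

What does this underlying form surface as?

Rule 1: /ŋ/ before /m/ (labial) → [m]
After rule 1: gevammak
Rule 2: /a/ before nasal /m/ → [ã]

[gevãmmak]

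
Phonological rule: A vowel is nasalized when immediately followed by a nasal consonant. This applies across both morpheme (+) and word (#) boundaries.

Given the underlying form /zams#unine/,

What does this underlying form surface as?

/a/ before nasal /m/ → [ã]
/u/ before nasal /n/ → [ũ]
/i/ before nasal /n/ → [ĩ]

[zãms#ũnĩne]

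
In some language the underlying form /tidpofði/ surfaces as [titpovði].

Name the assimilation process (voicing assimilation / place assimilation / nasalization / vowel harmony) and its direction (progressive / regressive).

/d/→[t] /f/→[v].
Each target copies a feature from the following segment, so the direction is regressive.

voicing assimilation, regressive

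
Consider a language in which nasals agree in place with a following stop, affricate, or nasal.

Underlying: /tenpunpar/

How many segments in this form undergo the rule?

2

/n/ before /p/ (labial) → [m]
/n/ before /p/ (labial) → [m]
2 segments change.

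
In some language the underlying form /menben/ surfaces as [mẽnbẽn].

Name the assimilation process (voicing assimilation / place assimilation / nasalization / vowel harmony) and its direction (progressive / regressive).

nasalization, regressive

/e/→[ẽ] /e/→[ẽ].
Each target copies a feature from the following segment, so the direction is regressive.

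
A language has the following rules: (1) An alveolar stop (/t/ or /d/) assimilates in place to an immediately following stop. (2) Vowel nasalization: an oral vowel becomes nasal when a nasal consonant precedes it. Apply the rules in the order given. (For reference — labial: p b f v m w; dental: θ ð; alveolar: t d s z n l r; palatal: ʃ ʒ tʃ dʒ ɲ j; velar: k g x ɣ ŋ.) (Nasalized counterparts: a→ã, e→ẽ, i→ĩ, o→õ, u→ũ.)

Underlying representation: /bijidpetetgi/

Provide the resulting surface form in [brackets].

Rule 1: /d/ before /p/ (labial) → [b]
Rule 1: /t/ before /g/ (velar) → [k]
After rule 1: bijibpetekgi
Rule 2: no segment meets the rule's conditions; no change.

[bijibpetekgi]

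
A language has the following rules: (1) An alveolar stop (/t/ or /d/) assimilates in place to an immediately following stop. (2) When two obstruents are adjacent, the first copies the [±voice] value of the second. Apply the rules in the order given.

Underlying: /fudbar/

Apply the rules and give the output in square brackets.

Rule 1: /d/ before /b/ (labial) → [b]
After rule 1: fubbar
Rule 2: no segment meets the rule's conditions; no change.

[fubbar]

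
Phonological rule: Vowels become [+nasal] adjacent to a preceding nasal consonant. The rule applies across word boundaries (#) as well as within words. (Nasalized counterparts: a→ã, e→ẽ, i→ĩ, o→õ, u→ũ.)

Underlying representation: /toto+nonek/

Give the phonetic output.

/o/ after nasal /n/ → [õ]
/e/ after nasal /n/ → [ẽ]

[toto+nõnẽk]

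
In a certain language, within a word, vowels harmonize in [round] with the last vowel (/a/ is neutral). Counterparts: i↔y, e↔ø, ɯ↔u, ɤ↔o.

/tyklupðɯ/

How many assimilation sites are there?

/y/ harmonizes with /ɯ/ ([-round]) → [i]
/u/ harmonizes with /ɯ/ ([-round]) → [ɯ]
2 segments change.

2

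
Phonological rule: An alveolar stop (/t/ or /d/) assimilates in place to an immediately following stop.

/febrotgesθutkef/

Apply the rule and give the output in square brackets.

[febrokgesθukkef]

/t/ before /g/ (velar) → [k]
/t/ before /k/ (velar) → [k]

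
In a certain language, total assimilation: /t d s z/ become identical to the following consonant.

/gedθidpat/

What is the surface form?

/d/ before /θ/ → [θ] (total assimilation)
/d/ before /p/ → [p] (total assimilation)

[geθθippat]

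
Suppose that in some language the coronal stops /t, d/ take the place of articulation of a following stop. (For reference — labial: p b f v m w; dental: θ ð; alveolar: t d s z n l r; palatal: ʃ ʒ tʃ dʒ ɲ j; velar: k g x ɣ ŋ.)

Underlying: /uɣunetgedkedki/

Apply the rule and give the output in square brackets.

/t/ before /g/ (velar) → [k]
/d/ before /k/ (velar) → [g]
/d/ before /k/ (velar) → [g]

[uɣunekgegkegki]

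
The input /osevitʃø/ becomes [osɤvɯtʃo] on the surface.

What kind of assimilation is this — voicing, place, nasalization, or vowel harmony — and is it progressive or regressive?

/e/→[ɤ] /i/→[ɯ] /ø/→[o].
Vowels agree with the first vowel, so the harmony is progressive.

vowel harmony, progressive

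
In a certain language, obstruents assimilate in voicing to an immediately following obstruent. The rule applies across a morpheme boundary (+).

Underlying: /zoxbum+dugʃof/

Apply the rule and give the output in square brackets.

/x/ before /b/ (voiced) → [ɣ]
/g/ before /ʃ/ (voiceless) → [k]

[zoɣbum+dukʃof]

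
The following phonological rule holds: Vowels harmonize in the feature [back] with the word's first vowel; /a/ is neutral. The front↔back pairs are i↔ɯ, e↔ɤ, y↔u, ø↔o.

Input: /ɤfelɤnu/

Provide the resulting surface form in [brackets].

[ɤfɤlɤnu]

/e/ harmonizes with /ɤ/ ([+back]) → [ɤ]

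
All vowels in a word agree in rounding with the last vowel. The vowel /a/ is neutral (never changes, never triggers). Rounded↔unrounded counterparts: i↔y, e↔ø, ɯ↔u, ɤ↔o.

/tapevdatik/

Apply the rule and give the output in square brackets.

no segment meets the rule's conditions; no change.

[tapevdatik]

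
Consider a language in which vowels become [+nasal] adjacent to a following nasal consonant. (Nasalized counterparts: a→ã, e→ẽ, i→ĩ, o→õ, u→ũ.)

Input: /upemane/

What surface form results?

[upẽmãne]

/e/ before nasal /m/ → [ẽ]
/a/ before nasal /n/ → [ã]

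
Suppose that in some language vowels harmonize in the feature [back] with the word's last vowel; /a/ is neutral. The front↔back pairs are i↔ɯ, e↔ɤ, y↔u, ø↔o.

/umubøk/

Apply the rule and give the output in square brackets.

/u/ harmonizes with /ø/ ([-back]) → [y]
/u/ harmonizes with /ø/ ([-back]) → [y]

[ymybøk]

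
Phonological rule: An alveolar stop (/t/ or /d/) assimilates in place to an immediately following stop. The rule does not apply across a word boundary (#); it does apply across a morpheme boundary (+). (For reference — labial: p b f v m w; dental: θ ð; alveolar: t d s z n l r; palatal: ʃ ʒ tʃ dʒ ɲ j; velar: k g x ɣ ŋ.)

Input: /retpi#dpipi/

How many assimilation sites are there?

2

/t/ before /p/ (labial) → [p]
/d/ before /p/ (labial) → [b]
2 segments change.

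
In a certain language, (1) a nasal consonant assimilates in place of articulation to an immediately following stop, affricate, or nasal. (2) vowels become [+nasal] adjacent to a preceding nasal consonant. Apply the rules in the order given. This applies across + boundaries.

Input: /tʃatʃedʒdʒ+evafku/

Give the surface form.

[tʃatʃedʒdʒ+evafku]

Rule 1: no segment meets the rule's conditions; no change.
After rule 1: tʃatʃedʒdʒ+evafku
Rule 2: no segment meets the rule's conditions; no change.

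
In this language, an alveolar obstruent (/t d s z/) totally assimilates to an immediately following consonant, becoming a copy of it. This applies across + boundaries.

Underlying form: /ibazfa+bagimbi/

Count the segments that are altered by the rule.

/z/ before /f/ → [f] (total assimilation)
1 segment changes.

1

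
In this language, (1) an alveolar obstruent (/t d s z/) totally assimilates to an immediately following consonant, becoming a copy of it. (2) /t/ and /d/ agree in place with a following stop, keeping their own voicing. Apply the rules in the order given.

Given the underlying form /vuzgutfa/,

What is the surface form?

Rule 1: /z/ before /g/ → [g] (total assimilation)
Rule 1: /t/ before /f/ → [f] (total assimilation)
After rule 1: vugguffa
Rule 2: no segment meets the rule's conditions; no change.

[vugguffa]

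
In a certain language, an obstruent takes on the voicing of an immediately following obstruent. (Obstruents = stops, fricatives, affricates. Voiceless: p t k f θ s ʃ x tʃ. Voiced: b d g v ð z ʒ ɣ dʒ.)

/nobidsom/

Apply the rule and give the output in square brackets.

[nobitsom]

/d/ before /s/ (voiceless) → [t]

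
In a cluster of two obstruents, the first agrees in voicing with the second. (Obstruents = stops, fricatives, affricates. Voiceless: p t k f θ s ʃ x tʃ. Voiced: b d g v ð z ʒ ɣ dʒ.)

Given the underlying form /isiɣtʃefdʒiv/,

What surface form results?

/ɣ/ before /tʃ/ (voiceless) → [x]
/f/ before /dʒ/ (voiced) → [v]

[isixtʃevdʒiv]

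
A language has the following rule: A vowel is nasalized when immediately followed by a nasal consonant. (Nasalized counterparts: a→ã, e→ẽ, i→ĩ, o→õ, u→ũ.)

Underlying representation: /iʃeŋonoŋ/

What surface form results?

[iʃẽŋõnõŋ]

/e/ before nasal /ŋ/ → [ẽ]
/o/ before nasal /n/ → [õ]
/o/ before nasal /ŋ/ → [õ]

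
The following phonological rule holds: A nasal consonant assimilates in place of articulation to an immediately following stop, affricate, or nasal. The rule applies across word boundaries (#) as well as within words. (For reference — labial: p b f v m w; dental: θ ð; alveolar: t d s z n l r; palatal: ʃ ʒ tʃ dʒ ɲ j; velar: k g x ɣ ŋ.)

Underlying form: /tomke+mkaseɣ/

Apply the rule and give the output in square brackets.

[toŋke+ŋkaseɣ]

/m/ before /k/ (velar) → [ŋ]
/m/ before /k/ (velar) → [ŋ]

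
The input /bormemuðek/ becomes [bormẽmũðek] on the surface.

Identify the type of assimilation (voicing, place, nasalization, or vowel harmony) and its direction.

nasalization, progressive

/e/→[ẽ] /u/→[ũ].
Each target copies a feature from the preceding segment, so the direction is progressive.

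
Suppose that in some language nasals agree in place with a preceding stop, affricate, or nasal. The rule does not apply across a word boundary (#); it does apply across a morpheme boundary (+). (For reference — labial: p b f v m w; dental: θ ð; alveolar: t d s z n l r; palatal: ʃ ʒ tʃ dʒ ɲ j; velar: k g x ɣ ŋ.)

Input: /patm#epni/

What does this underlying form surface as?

[patn#epmi]

/m/ after /t/ (alveolar) → [n]
/n/ after /p/ (labial) → [m]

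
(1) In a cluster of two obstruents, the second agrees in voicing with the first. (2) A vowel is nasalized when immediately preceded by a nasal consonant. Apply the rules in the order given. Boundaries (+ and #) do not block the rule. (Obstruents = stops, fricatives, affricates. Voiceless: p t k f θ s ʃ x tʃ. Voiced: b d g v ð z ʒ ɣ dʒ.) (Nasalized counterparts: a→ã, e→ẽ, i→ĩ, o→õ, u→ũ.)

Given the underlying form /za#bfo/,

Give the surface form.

Rule 1: /f/ after /b/ (voiced) → [v]
After rule 1: za#bvo
Rule 2: no segment meets the rule's conditions; no change.

[za#bvo]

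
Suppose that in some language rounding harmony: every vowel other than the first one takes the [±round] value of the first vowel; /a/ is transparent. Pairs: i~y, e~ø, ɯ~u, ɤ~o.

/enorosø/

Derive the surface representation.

[enɤrɤse]

/o/ harmonizes with /e/ ([-round]) → [ɤ]
/o/ harmonizes with /e/ ([-round]) → [ɤ]
/ø/ harmonizes with /e/ ([-round]) → [e]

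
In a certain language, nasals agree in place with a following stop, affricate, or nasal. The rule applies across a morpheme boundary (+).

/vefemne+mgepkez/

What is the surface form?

/m/ before /n/ (alveolar) → [n]
/m/ before /g/ (velar) → [ŋ]

[vefenne+ŋgepkez]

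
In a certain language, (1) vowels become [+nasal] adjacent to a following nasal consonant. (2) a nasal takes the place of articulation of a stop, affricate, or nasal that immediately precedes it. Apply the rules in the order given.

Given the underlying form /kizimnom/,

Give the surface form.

Rule 1: /i/ before nasal /m/ → [ĩ]
Rule 1: /o/ before nasal /m/ → [õ]
After rule 1: kizĩmnõm
Rule 2: /n/ after /m/ (labial) → [m]

[kizĩmmõm]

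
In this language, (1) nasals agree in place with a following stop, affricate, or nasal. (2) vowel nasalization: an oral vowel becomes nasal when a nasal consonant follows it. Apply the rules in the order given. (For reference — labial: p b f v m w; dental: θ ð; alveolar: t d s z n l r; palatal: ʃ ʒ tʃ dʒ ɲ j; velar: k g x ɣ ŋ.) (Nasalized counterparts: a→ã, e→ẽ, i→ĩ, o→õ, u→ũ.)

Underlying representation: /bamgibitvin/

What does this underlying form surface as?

[bãŋgibitvĩn]

Rule 1: /m/ before /g/ (velar) → [ŋ]
After rule 1: baŋgibitvin
Rule 2: /a/ before nasal /ŋ/ → [ã]
Rule 2: /i/ before nasal /n/ → [ĩ]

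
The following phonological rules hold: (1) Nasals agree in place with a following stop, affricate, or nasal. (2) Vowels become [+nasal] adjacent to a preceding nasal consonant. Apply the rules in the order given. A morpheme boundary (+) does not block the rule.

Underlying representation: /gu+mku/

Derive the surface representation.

Rule 1: /m/ before /k/ (velar) → [ŋ]
After rule 1: gu+ŋku
Rule 2: no segment meets the rule's conditions; no change.

[gu+ŋku]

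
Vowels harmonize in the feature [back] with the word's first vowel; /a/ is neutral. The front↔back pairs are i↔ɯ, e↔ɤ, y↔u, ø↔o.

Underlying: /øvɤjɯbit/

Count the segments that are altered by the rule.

/ɤ/ harmonizes with /ø/ ([-back]) → [e]
/ɯ/ harmonizes with /ø/ ([-back]) → [i]
2 segments change.

2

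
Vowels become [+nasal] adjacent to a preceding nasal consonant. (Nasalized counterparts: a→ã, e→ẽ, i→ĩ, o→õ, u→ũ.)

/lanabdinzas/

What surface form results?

[lanãbdinzas]

/a/ after nasal /n/ → [ã]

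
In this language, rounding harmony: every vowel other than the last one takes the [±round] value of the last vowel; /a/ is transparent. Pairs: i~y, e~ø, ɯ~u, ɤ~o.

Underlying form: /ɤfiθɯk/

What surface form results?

[ɤfiθɯk]

no segment meets the rule's conditions; no change.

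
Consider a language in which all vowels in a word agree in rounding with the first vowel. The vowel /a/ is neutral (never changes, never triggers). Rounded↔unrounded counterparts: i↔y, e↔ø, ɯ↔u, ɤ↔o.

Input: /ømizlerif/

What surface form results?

[ømyzløryf]

/i/ harmonizes with /ø/ ([+round]) → [y]
/e/ harmonizes with /ø/ ([+round]) → [ø]
/i/ harmonizes with /ø/ ([+round]) → [y]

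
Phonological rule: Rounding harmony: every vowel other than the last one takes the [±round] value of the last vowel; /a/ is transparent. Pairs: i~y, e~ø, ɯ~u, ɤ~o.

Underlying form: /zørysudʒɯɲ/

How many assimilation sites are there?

3

/ø/ harmonizes with /ɯ/ ([-round]) → [e]
/y/ harmonizes with /ɯ/ ([-round]) → [i]
/u/ harmonizes with /ɯ/ ([-round]) → [ɯ]
3 segments change.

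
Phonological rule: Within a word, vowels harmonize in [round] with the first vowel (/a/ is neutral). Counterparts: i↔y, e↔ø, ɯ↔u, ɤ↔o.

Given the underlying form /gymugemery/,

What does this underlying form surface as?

/e/ harmonizes with /y/ ([+round]) → [ø]
/e/ harmonizes with /y/ ([+round]) → [ø]

[gymugømøry]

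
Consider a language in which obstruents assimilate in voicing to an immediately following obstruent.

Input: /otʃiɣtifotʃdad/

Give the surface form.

/ɣ/ before /t/ (voiceless) → [x]
/tʃ/ before /d/ (voiced) → [dʒ]

[otʃixtifodʒdad]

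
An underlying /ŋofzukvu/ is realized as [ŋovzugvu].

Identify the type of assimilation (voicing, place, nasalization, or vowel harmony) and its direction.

/f/→[v] /k/→[g].
Each target copies a feature from the following segment, so the direction is regressive.

voicing assimilation, regressive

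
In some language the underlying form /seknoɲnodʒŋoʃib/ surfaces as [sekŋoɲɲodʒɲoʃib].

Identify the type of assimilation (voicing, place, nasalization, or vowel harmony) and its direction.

place assimilation, progressive

/n/→[ŋ] /n/→[ɲ] /ŋ/→[ɲ].
Each target copies a feature from the preceding segment, so the direction is progressive.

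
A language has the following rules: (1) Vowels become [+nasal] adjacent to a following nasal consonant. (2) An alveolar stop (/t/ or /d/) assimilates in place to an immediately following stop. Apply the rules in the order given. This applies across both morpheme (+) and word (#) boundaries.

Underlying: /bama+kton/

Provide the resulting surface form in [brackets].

[bãma+ktõn]

Rule 1: /a/ before nasal /m/ → [ã]
Rule 1: /o/ before nasal /n/ → [õ]
After rule 1: bãma+ktõn
Rule 2: no segment meets the rule's conditions; no change.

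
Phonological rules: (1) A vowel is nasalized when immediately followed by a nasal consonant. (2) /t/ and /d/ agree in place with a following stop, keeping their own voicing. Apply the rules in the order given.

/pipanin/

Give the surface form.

Rule 1: /a/ before nasal /n/ → [ã]
Rule 1: /i/ before nasal /n/ → [ĩ]
After rule 1: pipãnĩn
Rule 2: no segment meets the rule's conditions; no change.

[pipãnĩn]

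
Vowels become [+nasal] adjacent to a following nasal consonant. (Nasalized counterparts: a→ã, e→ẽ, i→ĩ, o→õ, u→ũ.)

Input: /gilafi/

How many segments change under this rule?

0

No segment meets the rule's conditions.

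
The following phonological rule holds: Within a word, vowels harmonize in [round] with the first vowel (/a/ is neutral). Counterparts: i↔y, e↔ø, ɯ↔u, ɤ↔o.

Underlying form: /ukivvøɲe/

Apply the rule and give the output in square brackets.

[ukyvvøɲø]

/i/ harmonizes with /u/ ([+round]) → [y]
/e/ harmonizes with /u/ ([+round]) → [ø]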